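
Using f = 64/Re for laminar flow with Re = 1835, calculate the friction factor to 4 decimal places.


f = 64 / Re
f = 64 / 1835
f = 0.0349


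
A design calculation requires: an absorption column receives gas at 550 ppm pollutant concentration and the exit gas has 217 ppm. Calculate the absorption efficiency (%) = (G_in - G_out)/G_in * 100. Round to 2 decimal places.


Efficiency = (G_in - G_out) / G_in * 100%
Efficiency = (550 - 217) / 550 * 100
Efficiency = 333 / 550 * 100
Efficiency = 60.55%


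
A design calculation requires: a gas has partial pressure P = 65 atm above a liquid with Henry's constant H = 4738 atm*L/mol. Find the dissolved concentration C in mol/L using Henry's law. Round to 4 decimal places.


C = P / H
C = 65 / 4738
C = 0.0137 mol/L


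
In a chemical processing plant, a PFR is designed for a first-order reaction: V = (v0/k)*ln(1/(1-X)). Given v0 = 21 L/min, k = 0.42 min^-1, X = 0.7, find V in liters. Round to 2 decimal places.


V = (v0/k) * ln(1/(1-X))
V = (21/0.42) * ln(1/(1-0.7))
V = 50.0 * ln(3.333333)
V = 50.0 * 1.203973
V = 60.20 L


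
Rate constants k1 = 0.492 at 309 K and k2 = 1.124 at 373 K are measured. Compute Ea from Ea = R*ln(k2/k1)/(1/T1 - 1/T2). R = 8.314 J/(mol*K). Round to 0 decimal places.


Ea = R * ln(k2/k1) / (1/T1 - 1/T2)
ln(k2/k1) = ln(1.124/0.492) = 0.8261703
1/T1 - 1/T2 = 1/309 - 1/373 = 0.000555280807
Ea = 8.314 * 0.8261703 / 0.000555280807
Ea = 12370 J/mol


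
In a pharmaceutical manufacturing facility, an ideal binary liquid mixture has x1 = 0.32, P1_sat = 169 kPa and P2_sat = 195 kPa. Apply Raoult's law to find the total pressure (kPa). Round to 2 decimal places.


P = x1*P1_sat + x2*P2_sat
x2 = 1 - x1 = 1 - 0.32 = 0.68
P = 0.32*169 + 0.68*195
P = 54.08 + 132.6
P = 186.68 kPa


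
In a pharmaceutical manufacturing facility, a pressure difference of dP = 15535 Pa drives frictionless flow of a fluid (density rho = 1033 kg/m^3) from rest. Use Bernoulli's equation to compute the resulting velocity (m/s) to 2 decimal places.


v = sqrt(2*dP/rho)
v = sqrt(2*15535/1033)
v = sqrt(30.077444)
v = 5.48 m/s


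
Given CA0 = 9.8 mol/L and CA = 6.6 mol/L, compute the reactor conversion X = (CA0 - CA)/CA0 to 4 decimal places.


X = (CA0 - CA) / CA0
X = (9.8 - 6.6) / 9.8
X = 3.2 / 9.8
X = 0.3265


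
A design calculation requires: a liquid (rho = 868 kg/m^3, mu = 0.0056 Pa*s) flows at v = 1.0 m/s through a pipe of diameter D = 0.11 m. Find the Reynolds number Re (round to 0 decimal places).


Re = rho * v * D / mu
Re = 868 * 1.0 * 0.11 / 0.0056
Re = 95.48 / 0.0056
Re = 17050


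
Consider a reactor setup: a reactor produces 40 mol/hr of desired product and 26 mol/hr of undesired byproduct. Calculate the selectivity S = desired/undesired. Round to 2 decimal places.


S = desired product rate / undesired product rate
S = 40 / 26
S = 1.54


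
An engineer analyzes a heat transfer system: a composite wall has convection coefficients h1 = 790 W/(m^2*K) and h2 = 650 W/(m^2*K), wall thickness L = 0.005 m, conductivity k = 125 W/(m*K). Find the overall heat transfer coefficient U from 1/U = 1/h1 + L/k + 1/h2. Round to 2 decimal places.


1/U = 1/h1 + L/k + 1/h2
1/U = 1/790 + 0.005/125 + 1/650
1/U = 0.0012658228 + 4e-05 + 0.0015384615
1/U = 0.0028442843
U = 351.58 W/(m^2*K)


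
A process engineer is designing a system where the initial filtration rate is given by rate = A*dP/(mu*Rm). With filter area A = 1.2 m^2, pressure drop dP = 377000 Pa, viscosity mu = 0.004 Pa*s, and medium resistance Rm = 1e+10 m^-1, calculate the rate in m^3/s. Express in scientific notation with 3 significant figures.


rate = A * dP / (mu * Rm)
rate = 1.2 * 377000 / (0.004 * 1e+10)
rate = 452400.0 / 4.000e+07
rate = 1.13e-02 m^3/s


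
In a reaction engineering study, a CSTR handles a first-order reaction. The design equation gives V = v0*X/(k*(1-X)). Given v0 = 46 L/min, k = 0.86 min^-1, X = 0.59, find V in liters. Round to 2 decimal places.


V = v0 * X / (k * (1 - X))
V = 46 * 0.59 / (0.86 * (1 - 0.59))
V = 27.14 / (0.86 * 0.41)
V = 27.14 / 0.3526
V = 76.97 L


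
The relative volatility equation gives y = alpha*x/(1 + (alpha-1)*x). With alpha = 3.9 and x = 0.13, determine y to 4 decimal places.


y = alpha*x / (1 + (alpha-1)*x)
y = 3.9*0.13 / (1 + (3.9-1)*0.13)
y = 0.507 / (1 + 0.377)
y = 0.507 / 1.377
y = 0.3682


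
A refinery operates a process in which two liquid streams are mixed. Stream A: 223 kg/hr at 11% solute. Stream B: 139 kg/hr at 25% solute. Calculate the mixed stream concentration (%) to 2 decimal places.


Mass balance on solute: F1*x1 + F2*x2 = F3*x3
F3 = F1 + F2 = 223 + 139 = 362 kg/hr
x3 = (F1*x1 + F2*x2)/F3
x3 = (223*0.11 + 139*0.25) / 362
x3 = 16.38%


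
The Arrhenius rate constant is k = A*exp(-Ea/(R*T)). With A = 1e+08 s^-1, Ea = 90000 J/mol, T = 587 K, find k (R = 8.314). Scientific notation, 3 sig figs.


k = A * exp(-Ea/(R*T))
k = 1e+08 * exp(-90000 / (8.314 * 587))
k = 1e+08 * exp(-18.441421)
k = 9.79e-01


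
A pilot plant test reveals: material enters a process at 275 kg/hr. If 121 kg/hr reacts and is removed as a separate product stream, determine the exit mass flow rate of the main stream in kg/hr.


Steady-state mass balance on the main outlet: F_out = F_in - F_removed
F_out = 275 - 121
F_out = 154 kg/hr


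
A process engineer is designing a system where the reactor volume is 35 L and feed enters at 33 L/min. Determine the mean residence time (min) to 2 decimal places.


tau = V / v0
tau = 35 / 33
tau = 1.06 min


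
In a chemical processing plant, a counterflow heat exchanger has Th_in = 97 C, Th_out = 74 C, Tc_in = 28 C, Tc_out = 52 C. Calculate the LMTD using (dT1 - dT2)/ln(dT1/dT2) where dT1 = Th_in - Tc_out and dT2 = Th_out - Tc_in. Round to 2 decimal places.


dT1 = Th_in - Tc_out = 97 - 52 = 45
dT2 = Th_out - Tc_in = 74 - 28 = 46
LMTD = (dT1 - dT2) / ln(dT1/dT2)
LMTD = (45 - 46) / ln(45/46)
LMTD = 45.50 K


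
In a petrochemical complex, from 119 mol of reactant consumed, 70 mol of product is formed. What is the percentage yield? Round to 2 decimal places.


Yield = (moles product / moles consumed) * 100%
Yield = (70 / 119) * 100
Yield = 0.5882 * 100
Yield = 58.82%


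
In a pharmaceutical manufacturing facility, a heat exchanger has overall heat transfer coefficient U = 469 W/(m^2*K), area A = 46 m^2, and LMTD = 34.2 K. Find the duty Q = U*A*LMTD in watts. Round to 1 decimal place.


Q = U * A * LMTD
Q = 469 * 46 * 34.2
Q = 737830.8 W


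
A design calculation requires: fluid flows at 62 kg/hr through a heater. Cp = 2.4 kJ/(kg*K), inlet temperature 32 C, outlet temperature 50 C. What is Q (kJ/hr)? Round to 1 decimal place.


Q = m_dot * Cp * (T2 - T1)
Q = 62 * 2.4 * (50 - 32)
Q = 62 * 2.4 * 18
Q = 2678.4 kJ/hr


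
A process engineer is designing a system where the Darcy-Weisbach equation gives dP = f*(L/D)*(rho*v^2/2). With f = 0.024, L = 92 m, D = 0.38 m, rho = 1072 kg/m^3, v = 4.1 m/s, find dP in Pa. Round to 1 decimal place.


dP = f * (L/D) * (rho*v^2/2)
dP = 0.024 * (92/0.38) * (1072*4.1^2/2)
L/D = 242.10526316
rho*v^2/2 = 1072*16.81/2 = 9010.16
dP = 0.024 * 242.10526316 * 9010.16
dP = 52353.8 Pa


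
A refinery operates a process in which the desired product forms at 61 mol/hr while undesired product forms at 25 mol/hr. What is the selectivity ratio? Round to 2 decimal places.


S = desired product rate / undesired product rate
S = 61 / 25
S = 2.44


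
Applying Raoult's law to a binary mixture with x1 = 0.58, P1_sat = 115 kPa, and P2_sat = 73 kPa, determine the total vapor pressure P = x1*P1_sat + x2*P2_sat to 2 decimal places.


P = x1*P1_sat + x2*P2_sat
x2 = 1 - x1 = 1 - 0.58 = 0.42
P = 0.58*115 + 0.42*73
P = 66.7 + 30.66
P = 97.36 kPa


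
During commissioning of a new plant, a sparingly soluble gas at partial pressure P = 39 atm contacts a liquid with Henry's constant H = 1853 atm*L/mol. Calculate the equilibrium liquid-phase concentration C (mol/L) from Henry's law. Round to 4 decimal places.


C = P / H
C = 39 / 1853
C = 0.0210 mol/L


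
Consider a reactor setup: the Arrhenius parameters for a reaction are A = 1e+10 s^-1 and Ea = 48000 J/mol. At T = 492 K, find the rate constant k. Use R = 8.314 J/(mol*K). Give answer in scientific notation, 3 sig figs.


k = A * exp(-Ea/(R*T))
k = 1e+10 * exp(-48000 / (8.314 * 492))
k = 1e+10 * exp(-11.734541)
k = 8.01e+04


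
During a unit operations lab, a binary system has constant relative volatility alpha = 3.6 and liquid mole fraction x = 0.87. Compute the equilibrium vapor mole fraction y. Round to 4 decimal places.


y = alpha*x / (1 + (alpha-1)*x)
y = 3.6*0.87 / (1 + (3.6-1)*0.87)
y = 3.132 / (1 + 2.262)
y = 3.132 / 3.262
y = 0.9601


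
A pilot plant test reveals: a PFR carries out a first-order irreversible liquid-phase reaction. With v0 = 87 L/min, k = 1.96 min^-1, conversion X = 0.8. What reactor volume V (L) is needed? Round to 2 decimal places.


V = (v0/k) * ln(1/(1-X))
V = (87/1.96) * ln(1/(1-0.8))
V = 44.387755 * ln(5.0)
V = 44.387755 * 1.609438
V = 71.44 L


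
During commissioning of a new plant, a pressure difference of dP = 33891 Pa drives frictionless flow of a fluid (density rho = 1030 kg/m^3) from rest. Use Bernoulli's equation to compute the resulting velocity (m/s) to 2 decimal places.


v = sqrt(2*dP/rho)
v = sqrt(2*33891/1030)
v = sqrt(65.807767)
v = 8.11 m/s


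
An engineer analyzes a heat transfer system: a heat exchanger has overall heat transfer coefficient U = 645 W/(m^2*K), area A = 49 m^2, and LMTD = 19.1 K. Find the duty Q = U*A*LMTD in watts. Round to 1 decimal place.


Q = U * A * LMTD
Q = 645 * 49 * 19.1
Q = 603655.5 W


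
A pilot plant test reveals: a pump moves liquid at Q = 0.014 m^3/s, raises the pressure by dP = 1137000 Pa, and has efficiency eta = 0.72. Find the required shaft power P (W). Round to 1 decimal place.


P = Q * dP / eta
P = 0.014 * 1137000 / 0.72
P = 15918.0 / 0.72
P = 22108.3 W


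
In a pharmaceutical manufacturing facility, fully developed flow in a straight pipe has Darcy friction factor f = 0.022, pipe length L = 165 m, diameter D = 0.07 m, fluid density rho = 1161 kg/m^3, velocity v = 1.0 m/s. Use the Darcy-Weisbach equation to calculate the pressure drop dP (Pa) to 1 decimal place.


dP = f * (L/D) * (rho*v^2/2)
dP = 0.022 * (165/0.07) * (1161*1.0^2/2)
L/D = 2357.14285714
rho*v^2/2 = 1161*1.0/2 = 580.5
dP = 0.022 * 2357.14285714 * 580.5
dP = 30103.1 Pa


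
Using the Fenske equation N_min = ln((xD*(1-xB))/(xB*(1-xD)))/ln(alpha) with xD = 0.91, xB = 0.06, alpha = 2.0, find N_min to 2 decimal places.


N_min = ln((xD*(1-xB))/(xB*(1-xD))) / ln(alpha)
Numerator inside ln: 0.8554 / 0.0054 = 158.407407
ln(158.407407) = 5.06517
ln(alpha) = ln(2.0) = 0.693147
N_min = 5.06517 / 0.693147 = 7.31


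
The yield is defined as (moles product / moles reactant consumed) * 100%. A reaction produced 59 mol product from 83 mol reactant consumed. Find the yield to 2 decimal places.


Yield = (moles product / moles consumed) * 100%
Yield = (59 / 83) * 100
Yield = 0.7108 * 100
Yield = 71.08%


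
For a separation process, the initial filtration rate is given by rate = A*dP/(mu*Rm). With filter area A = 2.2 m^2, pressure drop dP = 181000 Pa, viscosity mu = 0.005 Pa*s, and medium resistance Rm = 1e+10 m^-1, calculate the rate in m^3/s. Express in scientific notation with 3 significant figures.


rate = A * dP / (mu * Rm)
rate = 2.2 * 181000 / (0.005 * 1e+10)
rate = 398200.0 / 5.000e+07
rate = 7.96e-03 m^3/s


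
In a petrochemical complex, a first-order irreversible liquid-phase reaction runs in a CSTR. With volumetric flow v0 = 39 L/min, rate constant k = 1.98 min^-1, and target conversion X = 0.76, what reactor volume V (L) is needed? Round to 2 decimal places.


V = v0 * X / (k * (1 - X))
V = 39 * 0.76 / (1.98 * (1 - 0.76))
V = 29.64 / (1.98 * 0.24)
V = 29.64 / 0.4752
V = 62.37 L


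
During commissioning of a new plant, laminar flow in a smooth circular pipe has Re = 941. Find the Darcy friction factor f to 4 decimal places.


f = 64 / Re
f = 64 / 941
f = 0.0680


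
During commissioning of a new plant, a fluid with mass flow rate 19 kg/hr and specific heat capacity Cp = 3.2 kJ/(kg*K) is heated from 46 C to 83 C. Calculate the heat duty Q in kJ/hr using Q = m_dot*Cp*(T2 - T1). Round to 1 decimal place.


Q = m_dot * Cp * (T2 - T1)
Q = 19 * 3.2 * (83 - 46)
Q = 19 * 3.2 * 37
Q = 2249.6 kJ/hr


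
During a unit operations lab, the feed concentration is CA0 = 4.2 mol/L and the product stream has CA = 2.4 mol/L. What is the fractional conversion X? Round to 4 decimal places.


X = (CA0 - CA) / CA0
X = (4.2 - 2.4) / 4.2
X = 1.8 / 4.2
X = 0.4286


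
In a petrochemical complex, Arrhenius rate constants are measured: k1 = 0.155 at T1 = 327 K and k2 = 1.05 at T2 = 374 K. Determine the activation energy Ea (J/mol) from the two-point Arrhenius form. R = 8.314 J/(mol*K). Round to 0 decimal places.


Ea = R * ln(k2/k1) / (1/T1 - 1/T2)
ln(k2/k1) = ln(1.05/0.155) = 1.9131203
1/T1 - 1/T2 = 1/327 - 1/374 = 0.000384307184
Ea = 8.314 * 1.9131203 / 0.000384307184
Ea = 41388 J/mol


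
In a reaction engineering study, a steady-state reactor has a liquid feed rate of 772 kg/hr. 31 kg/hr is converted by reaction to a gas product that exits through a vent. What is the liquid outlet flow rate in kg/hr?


Steady-state mass balance on the main outlet: F_out = F_in - F_removed
F_out = 772 - 31
F_out = 741 kg/hr


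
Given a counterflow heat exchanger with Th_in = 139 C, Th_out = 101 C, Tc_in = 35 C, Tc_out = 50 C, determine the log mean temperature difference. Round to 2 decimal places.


dT1 = Th_in - Tc_out = 139 - 50 = 89
dT2 = Th_out - Tc_in = 101 - 35 = 66
LMTD = (dT1 - dT2) / ln(dT1/dT2)
LMTD = (89 - 66) / ln(89/66)
LMTD = 76.93 K


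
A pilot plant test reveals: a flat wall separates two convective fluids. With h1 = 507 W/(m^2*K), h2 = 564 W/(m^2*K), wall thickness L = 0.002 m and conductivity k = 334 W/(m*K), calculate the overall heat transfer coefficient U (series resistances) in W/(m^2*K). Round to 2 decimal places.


1/U = 1/h1 + L/k + 1/h2
1/U = 1/507 + 0.002/334 + 1/564
1/U = 0.0019723866 + 5.988e-06 + 0.0017730496
1/U = 0.0037514242
U = 266.57 W/(m^2*K)


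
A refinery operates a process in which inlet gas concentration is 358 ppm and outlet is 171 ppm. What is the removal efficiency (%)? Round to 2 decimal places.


Efficiency = (G_in - G_out) / G_in * 100%
Efficiency = (358 - 171) / 358 * 100
Efficiency = 187 / 358 * 100
Efficiency = 52.23%


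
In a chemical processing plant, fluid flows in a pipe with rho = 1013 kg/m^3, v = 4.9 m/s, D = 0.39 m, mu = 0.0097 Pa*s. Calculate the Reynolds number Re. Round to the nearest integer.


Re = rho * v * D / mu
Re = 1013 * 4.9 * 0.39 / 0.0097
Re = 1935.843 / 0.0097
Re = 199571


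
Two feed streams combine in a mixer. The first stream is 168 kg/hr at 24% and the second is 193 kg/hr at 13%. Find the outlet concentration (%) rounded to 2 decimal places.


Mass balance on solute: F1*x1 + F2*x2 = F3*x3
F3 = F1 + F2 = 168 + 193 = 361 kg/hr
x3 = (F1*x1 + F2*x2)/F3
x3 = (168*0.24 + 193*0.13) / 361
x3 = 18.12%


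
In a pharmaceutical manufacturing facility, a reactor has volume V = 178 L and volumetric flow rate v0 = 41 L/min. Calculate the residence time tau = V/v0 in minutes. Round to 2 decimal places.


tau = V / v0
tau = 178 / 41
tau = 4.34 min


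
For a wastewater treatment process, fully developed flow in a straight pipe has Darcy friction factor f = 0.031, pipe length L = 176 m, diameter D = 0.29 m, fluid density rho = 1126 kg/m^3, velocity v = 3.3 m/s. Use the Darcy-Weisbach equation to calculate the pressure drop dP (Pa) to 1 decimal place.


dP = f * (L/D) * (rho*v^2/2)
dP = 0.031 * (176/0.29) * (1126*3.3^2/2)
L/D = 606.89655172
rho*v^2/2 = 1126*10.89/2 = 6131.07
dP = 0.031 * 606.89655172 * 6131.07
dP = 115348.7 Pa


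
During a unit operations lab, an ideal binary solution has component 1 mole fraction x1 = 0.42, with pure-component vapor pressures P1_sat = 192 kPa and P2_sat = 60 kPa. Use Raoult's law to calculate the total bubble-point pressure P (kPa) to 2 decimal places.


P = x1*P1_sat + x2*P2_sat
x2 = 1 - x1 = 1 - 0.42 = 0.58
P = 0.42*192 + 0.58*60
P = 80.64 + 34.8
P = 115.44 kPa


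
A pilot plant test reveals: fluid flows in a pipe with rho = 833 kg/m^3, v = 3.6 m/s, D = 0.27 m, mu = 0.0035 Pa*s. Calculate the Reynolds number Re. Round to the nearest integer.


Re = rho * v * D / mu
Re = 833 * 3.6 * 0.27 / 0.0035
Re = 809.676 / 0.0035
Re = 231336


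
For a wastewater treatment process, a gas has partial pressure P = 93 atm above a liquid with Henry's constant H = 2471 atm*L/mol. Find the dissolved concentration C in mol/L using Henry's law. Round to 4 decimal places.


C = P / H
C = 93 / 2471
C = 0.0376 mol/L


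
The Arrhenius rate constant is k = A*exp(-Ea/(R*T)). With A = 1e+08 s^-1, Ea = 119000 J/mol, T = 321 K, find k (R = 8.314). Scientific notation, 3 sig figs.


k = A * exp(-Ea/(R*T))
k = 1e+08 * exp(-119000 / (8.314 * 321))
k = 1e+08 * exp(-44.589429)
k = 4.32e-12


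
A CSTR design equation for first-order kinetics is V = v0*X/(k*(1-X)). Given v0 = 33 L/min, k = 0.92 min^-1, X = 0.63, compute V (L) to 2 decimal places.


V = v0 * X / (k * (1 - X))
V = 33 * 0.63 / (0.92 * (1 - 0.63))
V = 20.79 / (0.92 * 0.37)
V = 20.79 / 0.3404
V = 61.08 L


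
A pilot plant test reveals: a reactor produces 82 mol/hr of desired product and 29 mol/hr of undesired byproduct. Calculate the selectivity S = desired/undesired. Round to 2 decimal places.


S = desired product rate / undesired product rate
S = 82 / 29
S = 2.83


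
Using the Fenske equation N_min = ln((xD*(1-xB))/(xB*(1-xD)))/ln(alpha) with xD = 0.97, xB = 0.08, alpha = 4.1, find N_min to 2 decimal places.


N_min = ln((xD*(1-xB))/(xB*(1-xD))) / ln(alpha)
Numerator inside ln: 0.8924 / 0.0024 = 371.833333
ln(371.833333) = 5.918446
ln(alpha) = ln(4.1) = 1.410987
N_min = 5.918446 / 1.410987 = 4.19


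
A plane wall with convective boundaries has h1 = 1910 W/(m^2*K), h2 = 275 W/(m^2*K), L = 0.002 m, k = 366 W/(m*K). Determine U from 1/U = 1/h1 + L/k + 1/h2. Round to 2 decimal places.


1/U = 1/h1 + L/k + 1/h2
1/U = 1/1910 + 0.002/366 + 1/275
1/U = 0.0005235602 + 5.4645e-06 + 0.0036363636
1/U = 0.0041653883
U = 240.07 W/(m^2*K)


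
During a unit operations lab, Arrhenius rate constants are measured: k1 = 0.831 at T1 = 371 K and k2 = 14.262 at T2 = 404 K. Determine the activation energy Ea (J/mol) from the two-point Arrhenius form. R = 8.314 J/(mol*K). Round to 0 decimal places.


Ea = R * ln(k2/k1) / (1/T1 - 1/T2)
ln(k2/k1) = ln(14.262/0.831) = 2.8427241
1/T1 - 1/T2 = 1/371 - 1/404 = 0.000220170265
Ea = 8.314 * 2.8427241 / 0.000220170265
Ea = 107346 J/mol


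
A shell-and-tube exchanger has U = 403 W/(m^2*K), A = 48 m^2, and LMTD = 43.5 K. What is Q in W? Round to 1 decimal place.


Q = U * A * LMTD
Q = 403 * 48 * 43.5
Q = 841464.0 W


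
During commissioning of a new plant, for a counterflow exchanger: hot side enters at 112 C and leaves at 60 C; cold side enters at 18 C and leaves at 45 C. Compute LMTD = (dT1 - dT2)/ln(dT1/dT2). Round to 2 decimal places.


dT1 = Th_in - Tc_out = 112 - 45 = 67
dT2 = Th_out - Tc_in = 60 - 18 = 42
LMTD = (dT1 - dT2) / ln(dT1/dT2)
LMTD = (67 - 42) / ln(67/42)
LMTD = 53.53 K


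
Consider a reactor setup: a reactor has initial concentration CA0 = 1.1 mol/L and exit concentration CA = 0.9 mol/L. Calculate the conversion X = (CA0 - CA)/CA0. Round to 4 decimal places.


X = (CA0 - CA) / CA0
X = (1.1 - 0.9) / 1.1
X = 0.2 / 1.1
X = 0.1818


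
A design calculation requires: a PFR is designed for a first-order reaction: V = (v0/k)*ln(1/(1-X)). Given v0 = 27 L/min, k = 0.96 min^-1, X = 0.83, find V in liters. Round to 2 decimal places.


V = (v0/k) * ln(1/(1-X))
V = (27/0.96) * ln(1/(1-0.83))
V = 28.125 * ln(5.882353)
V = 28.125 * 1.771957
V = 49.84 L


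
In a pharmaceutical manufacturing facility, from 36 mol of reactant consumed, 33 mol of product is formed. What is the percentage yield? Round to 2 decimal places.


Yield = (moles product / moles consumed) * 100%
Yield = (33 / 36) * 100
Yield = 0.9167 * 100
Yield = 91.67%


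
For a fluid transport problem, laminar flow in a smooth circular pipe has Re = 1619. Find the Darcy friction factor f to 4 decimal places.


f = 64 / Re
f = 64 / 1619
f = 0.0395


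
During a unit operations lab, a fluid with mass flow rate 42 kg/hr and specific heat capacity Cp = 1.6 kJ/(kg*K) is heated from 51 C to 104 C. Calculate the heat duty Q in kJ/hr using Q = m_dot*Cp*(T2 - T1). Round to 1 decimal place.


Q = m_dot * Cp * (T2 - T1)
Q = 42 * 1.6 * (104 - 51)
Q = 42 * 1.6 * 53
Q = 3561.6 kJ/hr


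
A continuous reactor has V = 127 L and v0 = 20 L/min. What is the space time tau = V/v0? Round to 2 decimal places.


tau = V / v0
tau = 127 / 20
tau = 6.35 min


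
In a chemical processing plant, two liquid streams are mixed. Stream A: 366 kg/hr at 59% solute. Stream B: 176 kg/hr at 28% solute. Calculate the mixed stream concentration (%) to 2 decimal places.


Mass balance on solute: F1*x1 + F2*x2 = F3*x3
F3 = F1 + F2 = 366 + 176 = 542 kg/hr
x3 = (F1*x1 + F2*x2)/F3
x3 = (366*0.59 + 176*0.28) / 542
x3 = 48.93%


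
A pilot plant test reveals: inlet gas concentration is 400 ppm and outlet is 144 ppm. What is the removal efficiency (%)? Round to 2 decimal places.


Efficiency = (G_in - G_out) / G_in * 100%
Efficiency = (400 - 144) / 400 * 100
Efficiency = 256 / 400 * 100
Efficiency = 64.00%


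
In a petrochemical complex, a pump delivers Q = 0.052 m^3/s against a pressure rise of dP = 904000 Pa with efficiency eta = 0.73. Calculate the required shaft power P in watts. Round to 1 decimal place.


P = Q * dP / eta
P = 0.052 * 904000 / 0.73
P = 47008.0 / 0.73
P = 64394.5 W


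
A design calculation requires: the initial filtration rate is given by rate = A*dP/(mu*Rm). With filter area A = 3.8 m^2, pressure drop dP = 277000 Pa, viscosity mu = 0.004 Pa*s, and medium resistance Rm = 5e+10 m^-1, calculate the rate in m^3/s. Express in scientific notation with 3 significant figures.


rate = A * dP / (mu * Rm)
rate = 3.8 * 277000 / (0.004 * 5e+10)
rate = 1052600.0 / 2.000e+08
rate = 5.26e-03 m^3/s


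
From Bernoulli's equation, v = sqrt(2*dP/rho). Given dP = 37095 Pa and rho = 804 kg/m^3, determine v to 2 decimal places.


v = sqrt(2*dP/rho)
v = sqrt(2*37095/804)
v = sqrt(92.276119)
v = 9.61 m/s


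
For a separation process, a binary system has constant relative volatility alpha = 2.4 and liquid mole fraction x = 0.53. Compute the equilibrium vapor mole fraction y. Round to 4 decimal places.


y = alpha*x / (1 + (alpha-1)*x)
y = 2.4*0.53 / (1 + (2.4-1)*0.53)
y = 1.272 / (1 + 0.742)
y = 1.272 / 1.742
y = 0.7302


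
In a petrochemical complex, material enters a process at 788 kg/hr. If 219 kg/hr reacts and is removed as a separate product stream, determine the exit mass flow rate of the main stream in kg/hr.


Steady-state mass balance on the main outlet: F_out = F_in - F_removed
F_out = 788 - 219
F_out = 569 kg/hr


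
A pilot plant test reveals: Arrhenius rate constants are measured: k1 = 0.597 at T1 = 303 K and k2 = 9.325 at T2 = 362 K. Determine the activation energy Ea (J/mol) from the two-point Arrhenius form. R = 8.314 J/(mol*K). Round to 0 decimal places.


Ea = R * ln(k2/k1) / (1/T1 - 1/T2)
ln(k2/k1) = ln(9.325/0.597) = 2.7485371
1/T1 - 1/T2 = 1/303 - 1/362 = 0.000537899094
Ea = 8.314 * 2.7485371 / 0.000537899094
Ea = 42483 J/mol


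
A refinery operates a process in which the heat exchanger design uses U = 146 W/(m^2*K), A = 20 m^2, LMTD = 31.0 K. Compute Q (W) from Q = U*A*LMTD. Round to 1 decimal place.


Q = U * A * LMTD
Q = 146 * 20 * 31.0
Q = 90520.0 W


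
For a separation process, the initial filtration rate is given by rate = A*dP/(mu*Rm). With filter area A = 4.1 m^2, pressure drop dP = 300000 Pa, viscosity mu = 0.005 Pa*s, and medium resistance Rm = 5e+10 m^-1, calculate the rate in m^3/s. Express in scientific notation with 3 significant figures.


rate = A * dP / (mu * Rm)
rate = 4.1 * 300000 / (0.005 * 5e+10)
rate = 1230000.0 / 2.500e+08
rate = 4.92e-03 m^3/s


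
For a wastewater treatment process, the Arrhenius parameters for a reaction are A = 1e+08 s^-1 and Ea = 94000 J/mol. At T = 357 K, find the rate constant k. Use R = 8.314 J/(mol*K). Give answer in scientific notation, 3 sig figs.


k = A * exp(-Ea/(R*T))
k = 1e+08 * exp(-94000 / (8.314 * 357))
k = 1e+08 * exp(-31.670113)
k = 1.76e-06


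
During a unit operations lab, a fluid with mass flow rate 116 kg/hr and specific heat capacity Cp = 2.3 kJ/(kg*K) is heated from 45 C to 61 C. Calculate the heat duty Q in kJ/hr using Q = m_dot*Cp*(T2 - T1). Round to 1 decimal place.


Q = m_dot * Cp * (T2 - T1)
Q = 116 * 2.3 * (61 - 45)
Q = 116 * 2.3 * 16
Q = 4268.8 kJ/hr


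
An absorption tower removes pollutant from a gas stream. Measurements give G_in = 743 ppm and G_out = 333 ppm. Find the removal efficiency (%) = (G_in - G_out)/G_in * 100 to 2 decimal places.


Efficiency = (G_in - G_out) / G_in * 100%
Efficiency = (743 - 333) / 743 * 100
Efficiency = 410 / 743 * 100
Efficiency = 55.18%


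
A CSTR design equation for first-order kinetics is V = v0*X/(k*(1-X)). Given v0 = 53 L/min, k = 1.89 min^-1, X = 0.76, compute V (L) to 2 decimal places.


V = v0 * X / (k * (1 - X))
V = 53 * 0.76 / (1.89 * (1 - 0.76))
V = 40.28 / (1.89 * 0.24)
V = 40.28 / 0.4536
V = 88.80 L


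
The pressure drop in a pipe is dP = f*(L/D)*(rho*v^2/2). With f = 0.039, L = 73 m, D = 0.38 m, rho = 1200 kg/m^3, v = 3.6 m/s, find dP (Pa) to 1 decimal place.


dP = f * (L/D) * (rho*v^2/2)
dP = 0.039 * (73/0.38) * (1200*3.6^2/2)
L/D = 192.10526316
rho*v^2/2 = 1200*12.96/2 = 7776.0
dP = 0.039 * 192.10526316 * 7776.0
dP = 58258.6 Pa


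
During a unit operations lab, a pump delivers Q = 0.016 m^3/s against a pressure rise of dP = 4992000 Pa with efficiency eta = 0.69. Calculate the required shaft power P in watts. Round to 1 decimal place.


P = Q * dP / eta
P = 0.016 * 4992000 / 0.69
P = 79872.0 / 0.69
P = 115756.5 W


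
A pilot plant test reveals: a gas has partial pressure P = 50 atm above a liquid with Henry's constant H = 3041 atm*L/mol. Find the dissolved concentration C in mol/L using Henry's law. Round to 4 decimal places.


C = P / H
C = 50 / 3041
C = 0.0164 mol/L


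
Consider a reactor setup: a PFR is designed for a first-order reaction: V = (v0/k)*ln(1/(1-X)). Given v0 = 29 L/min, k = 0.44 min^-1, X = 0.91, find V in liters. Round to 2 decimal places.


V = (v0/k) * ln(1/(1-X))
V = (29/0.44) * ln(1/(1-0.91))
V = 65.909091 * ln(11.111111)
V = 65.909091 * 2.407946
V = 158.71 L


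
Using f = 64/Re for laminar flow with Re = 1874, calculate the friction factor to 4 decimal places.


f = 64 / Re
f = 64 / 1874
f = 0.0342


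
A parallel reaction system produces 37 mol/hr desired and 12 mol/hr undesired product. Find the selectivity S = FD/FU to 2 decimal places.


S = desired product rate / undesired product rate
S = 37 / 12
S = 3.08


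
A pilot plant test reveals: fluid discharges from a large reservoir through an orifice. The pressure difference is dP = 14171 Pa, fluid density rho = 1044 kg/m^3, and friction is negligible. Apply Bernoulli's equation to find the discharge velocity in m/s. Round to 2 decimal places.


v = sqrt(2*dP/rho)
v = sqrt(2*14171/1044)
v = sqrt(27.14751)
v = 5.21 m/s


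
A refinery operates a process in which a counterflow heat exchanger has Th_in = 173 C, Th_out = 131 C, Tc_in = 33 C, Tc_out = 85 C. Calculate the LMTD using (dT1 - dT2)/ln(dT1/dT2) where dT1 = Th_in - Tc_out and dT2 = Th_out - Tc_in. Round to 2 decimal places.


dT1 = Th_in - Tc_out = 173 - 85 = 88
dT2 = Th_out - Tc_in = 131 - 33 = 98
LMTD = (dT1 - dT2) / ln(dT1/dT2)
LMTD = (88 - 98) / ln(88/98)
LMTD = 92.91 K


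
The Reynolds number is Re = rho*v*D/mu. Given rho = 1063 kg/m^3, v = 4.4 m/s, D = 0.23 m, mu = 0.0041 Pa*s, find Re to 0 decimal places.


Re = rho * v * D / mu
Re = 1063 * 4.4 * 0.23 / 0.0041
Re = 1075.756 / 0.0041
Re = 262380


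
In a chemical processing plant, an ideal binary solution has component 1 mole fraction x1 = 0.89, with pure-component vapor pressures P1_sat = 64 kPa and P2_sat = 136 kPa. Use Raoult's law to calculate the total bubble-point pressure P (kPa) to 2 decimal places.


P = x1*P1_sat + x2*P2_sat
x2 = 1 - x1 = 1 - 0.89 = 0.11
P = 0.89*64 + 0.11*136
P = 56.96 + 14.96
P = 71.92 kPa


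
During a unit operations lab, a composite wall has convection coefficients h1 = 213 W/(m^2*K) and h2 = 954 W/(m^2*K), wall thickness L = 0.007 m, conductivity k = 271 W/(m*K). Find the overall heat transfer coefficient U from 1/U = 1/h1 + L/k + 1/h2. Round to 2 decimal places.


1/U = 1/h1 + L/k + 1/h2
1/U = 1/213 + 0.007/271 + 1/954
1/U = 0.0046948357 + 2.58303e-05 + 0.001048218
1/U = 0.005768884
U = 173.34 W/(m^2*K)


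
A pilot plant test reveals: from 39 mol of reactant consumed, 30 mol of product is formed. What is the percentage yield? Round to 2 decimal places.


Yield = (moles product / moles consumed) * 100%
Yield = (30 / 39) * 100
Yield = 0.7692 * 100
Yield = 76.92%


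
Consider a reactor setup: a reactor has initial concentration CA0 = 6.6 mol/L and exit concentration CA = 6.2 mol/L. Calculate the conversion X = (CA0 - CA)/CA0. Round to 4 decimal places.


X = (CA0 - CA) / CA0
X = (6.6 - 6.2) / 6.6
X = 0.4 / 6.6
X = 0.0606


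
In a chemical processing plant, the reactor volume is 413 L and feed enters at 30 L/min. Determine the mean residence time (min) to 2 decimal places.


tau = V / v0
tau = 413 / 30
tau = 13.77 min


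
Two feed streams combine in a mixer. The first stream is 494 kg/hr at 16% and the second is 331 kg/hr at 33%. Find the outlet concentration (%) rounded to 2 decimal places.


Mass balance on solute: F1*x1 + F2*x2 = F3*x3
F3 = F1 + F2 = 494 + 331 = 825 kg/hr
x3 = (F1*x1 + F2*x2)/F3
x3 = (494*0.16 + 331*0.33) / 825
x3 = 22.82%


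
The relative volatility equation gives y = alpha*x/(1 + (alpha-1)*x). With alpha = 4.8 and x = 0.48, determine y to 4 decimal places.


y = alpha*x / (1 + (alpha-1)*x)
y = 4.8*0.48 / (1 + (4.8-1)*0.48)
y = 2.304 / (1 + 1.824)
y = 2.304 / 2.824
y = 0.8159


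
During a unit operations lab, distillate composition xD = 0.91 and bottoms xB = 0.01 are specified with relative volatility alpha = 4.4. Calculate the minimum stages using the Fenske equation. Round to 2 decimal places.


N_min = ln((xD*(1-xB))/(xB*(1-xD))) / ln(alpha)
Numerator inside ln: 0.9009 / 0.0009 = 1001.0
ln(1001.0) = 6.908755
ln(alpha) = ln(4.4) = 1.481605
N_min = 6.908755 / 1.481605 = 4.66


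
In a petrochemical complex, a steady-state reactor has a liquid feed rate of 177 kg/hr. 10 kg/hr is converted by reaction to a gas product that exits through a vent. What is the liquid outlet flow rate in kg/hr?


Steady-state mass balance on the main outlet: F_out = F_in - F_removed
F_out = 177 - 10
F_out = 167 kg/hr


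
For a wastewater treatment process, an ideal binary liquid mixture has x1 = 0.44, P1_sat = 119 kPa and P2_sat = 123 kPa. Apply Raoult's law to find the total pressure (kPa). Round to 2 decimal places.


P = x1*P1_sat + x2*P2_sat
x2 = 1 - x1 = 1 - 0.44 = 0.56
P = 0.44*119 + 0.56*123
P = 52.36 + 68.88
P = 121.24 kPa


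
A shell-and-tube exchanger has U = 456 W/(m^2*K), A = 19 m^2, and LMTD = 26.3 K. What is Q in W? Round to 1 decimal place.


Q = U * A * LMTD
Q = 456 * 19 * 26.3
Q = 227863.2 W


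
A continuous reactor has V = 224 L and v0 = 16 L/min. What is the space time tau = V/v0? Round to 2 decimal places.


tau = V / v0
tau = 224 / 16
tau = 14.00 min


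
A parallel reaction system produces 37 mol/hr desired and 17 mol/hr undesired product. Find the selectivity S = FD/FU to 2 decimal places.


S = desired product rate / undesired product rate
S = 37 / 17
S = 2.18


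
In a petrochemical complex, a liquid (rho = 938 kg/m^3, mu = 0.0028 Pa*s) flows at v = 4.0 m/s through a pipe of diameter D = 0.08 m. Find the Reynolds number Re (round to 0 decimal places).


Re = rho * v * D / mu
Re = 938 * 4.0 * 0.08 / 0.0028
Re = 300.16 / 0.0028
Re = 107200


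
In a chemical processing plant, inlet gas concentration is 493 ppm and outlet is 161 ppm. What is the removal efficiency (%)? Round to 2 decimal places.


Efficiency = (G_in - G_out) / G_in * 100%
Efficiency = (493 - 161) / 493 * 100
Efficiency = 332 / 493 * 100
Efficiency = 67.34%


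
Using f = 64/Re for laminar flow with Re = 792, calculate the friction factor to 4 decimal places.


f = 64 / Re
f = 64 / 792
f = 0.0808


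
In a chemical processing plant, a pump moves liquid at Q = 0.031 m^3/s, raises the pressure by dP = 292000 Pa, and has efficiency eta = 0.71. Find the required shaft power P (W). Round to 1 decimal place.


P = Q * dP / eta
P = 0.031 * 292000 / 0.71
P = 9052.0 / 0.71
P = 12749.3 W


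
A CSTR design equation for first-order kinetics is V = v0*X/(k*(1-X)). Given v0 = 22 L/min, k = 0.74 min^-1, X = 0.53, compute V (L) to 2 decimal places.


V = v0 * X / (k * (1 - X))
V = 22 * 0.53 / (0.74 * (1 - 0.53))
V = 11.66 / (0.74 * 0.47)
V = 11.66 / 0.3478
V = 33.53 L


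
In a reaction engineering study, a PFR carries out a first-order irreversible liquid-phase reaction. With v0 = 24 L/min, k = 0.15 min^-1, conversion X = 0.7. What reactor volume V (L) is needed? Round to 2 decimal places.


V = (v0/k) * ln(1/(1-X))
V = (24/0.15) * ln(1/(1-0.7))
V = 160.0 * ln(3.333333)
V = 160.0 * 1.203973
V = 192.64 L


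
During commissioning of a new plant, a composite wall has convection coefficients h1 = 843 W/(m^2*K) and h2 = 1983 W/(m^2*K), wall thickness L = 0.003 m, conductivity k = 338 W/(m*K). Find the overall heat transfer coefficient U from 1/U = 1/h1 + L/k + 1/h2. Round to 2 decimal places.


1/U = 1/h1 + L/k + 1/h2
1/U = 1/843 + 0.003/338 + 1/1983
1/U = 0.0011862396 + 8.8757e-06 + 0.0005042864
1/U = 0.0016994017
U = 588.44 W/(m^2*K)


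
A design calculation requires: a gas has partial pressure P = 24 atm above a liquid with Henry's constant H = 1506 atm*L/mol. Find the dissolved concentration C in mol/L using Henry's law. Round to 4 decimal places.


C = P / H
C = 24 / 1506
C = 0.0159 mol/L


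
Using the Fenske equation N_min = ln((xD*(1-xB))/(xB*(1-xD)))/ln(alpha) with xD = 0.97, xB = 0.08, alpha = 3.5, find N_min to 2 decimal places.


N_min = ln((xD*(1-xB))/(xB*(1-xD))) / ln(alpha)
Numerator inside ln: 0.8924 / 0.0024 = 371.833333
ln(371.833333) = 5.918446
ln(alpha) = ln(3.5) = 1.252763
N_min = 5.918446 / 1.252763 = 4.72


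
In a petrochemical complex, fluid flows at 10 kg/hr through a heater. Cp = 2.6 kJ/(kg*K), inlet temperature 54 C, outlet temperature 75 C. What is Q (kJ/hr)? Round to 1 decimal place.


Q = m_dot * Cp * (T2 - T1)
Q = 10 * 2.6 * (75 - 54)
Q = 10 * 2.6 * 21
Q = 546.0 kJ/hr


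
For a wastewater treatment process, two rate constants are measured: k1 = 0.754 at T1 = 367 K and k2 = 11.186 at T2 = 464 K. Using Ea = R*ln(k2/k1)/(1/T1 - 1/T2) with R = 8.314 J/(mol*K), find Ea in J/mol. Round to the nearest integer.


Ea = R * ln(k2/k1) / (1/T1 - 1/T2)
ln(k2/k1) = ln(11.186/0.754) = 2.6970259
1/T1 - 1/T2 = 1/367 - 1/464 = 0.000569623227
Ea = 8.314 * 2.6970259 / 0.000569623227
Ea = 39365 J/mol


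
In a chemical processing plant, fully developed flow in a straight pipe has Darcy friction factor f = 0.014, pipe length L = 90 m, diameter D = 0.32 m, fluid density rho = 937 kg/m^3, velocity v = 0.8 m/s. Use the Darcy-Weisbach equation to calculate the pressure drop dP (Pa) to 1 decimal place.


dP = f * (L/D) * (rho*v^2/2)
dP = 0.014 * (90/0.32) * (937*0.8^2/2)
L/D = 281.25
rho*v^2/2 = 937*0.64/2 = 299.84
dP = 0.014 * 281.25 * 299.84
dP = 1180.6 Pa


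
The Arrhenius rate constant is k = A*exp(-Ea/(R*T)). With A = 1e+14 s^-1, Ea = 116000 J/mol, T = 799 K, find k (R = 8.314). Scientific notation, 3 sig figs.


k = A * exp(-Ea/(R*T))
k = 1e+14 * exp(-116000 / (8.314 * 799))
k = 1e+14 * exp(-17.46229)
k = 2.61e+06


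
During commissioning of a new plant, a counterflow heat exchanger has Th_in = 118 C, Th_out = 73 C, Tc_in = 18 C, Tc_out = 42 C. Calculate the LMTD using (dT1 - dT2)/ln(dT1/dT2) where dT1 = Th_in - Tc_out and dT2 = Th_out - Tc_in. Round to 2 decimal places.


dT1 = Th_in - Tc_out = 118 - 42 = 76
dT2 = Th_out - Tc_in = 73 - 18 = 55
LMTD = (dT1 - dT2) / ln(dT1/dT2)
LMTD = (76 - 55) / ln(76/55)
LMTD = 64.94 K


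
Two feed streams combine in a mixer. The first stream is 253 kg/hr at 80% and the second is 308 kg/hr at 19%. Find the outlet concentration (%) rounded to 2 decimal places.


Mass balance on solute: F1*x1 + F2*x2 = F3*x3
F3 = F1 + F2 = 253 + 308 = 561 kg/hr
x3 = (F1*x1 + F2*x2)/F3
x3 = (253*0.8 + 308*0.19) / 561
x3 = 46.51%


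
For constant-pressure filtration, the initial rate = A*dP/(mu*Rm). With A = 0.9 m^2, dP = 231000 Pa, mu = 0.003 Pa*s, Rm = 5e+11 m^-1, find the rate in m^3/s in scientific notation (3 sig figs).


rate = A * dP / (mu * Rm)
rate = 0.9 * 231000 / (0.003 * 5e+11)
rate = 207900.0 / 1.500e+09
rate = 1.39e-04 m^3/s


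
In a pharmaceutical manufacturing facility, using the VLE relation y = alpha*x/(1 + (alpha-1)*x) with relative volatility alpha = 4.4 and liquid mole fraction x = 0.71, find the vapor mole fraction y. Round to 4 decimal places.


y = alpha*x / (1 + (alpha-1)*x)
y = 4.4*0.71 / (1 + (4.4-1)*0.71)
y = 3.124 / (1 + 2.414)
y = 3.124 / 3.414
y = 0.9151


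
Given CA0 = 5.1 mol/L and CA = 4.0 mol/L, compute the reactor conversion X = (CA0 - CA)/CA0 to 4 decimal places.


X = (CA0 - CA) / CA0
X = (5.1 - 4.0) / 5.1
X = 1.1 / 5.1
X = 0.2157


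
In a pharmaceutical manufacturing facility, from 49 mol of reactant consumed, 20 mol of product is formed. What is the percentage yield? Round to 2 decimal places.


Yield = (moles product / moles consumed) * 100%
Yield = (20 / 49) * 100
Yield = 0.4082 * 100
Yield = 40.82%


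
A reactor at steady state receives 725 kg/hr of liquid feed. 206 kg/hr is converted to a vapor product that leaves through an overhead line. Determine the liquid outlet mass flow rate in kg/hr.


Steady-state mass balance on the main outlet: F_out = F_in - F_removed
F_out = 725 - 206
F_out = 519 kg/hr


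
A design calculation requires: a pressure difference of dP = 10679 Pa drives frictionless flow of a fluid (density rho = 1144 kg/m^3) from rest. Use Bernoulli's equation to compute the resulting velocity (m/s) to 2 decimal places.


v = sqrt(2*dP/rho)
v = sqrt(2*10679/1144)
v = sqrt(18.66958)
v = 4.32 m/s


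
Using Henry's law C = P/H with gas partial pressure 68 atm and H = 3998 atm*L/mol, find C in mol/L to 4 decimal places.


C = P / H
C = 68 / 3998
C = 0.0170 mol/L


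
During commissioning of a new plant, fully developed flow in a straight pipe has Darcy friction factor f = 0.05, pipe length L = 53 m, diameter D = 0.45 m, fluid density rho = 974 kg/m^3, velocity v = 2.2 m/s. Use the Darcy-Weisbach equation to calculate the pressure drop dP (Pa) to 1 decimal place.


dP = f * (L/D) * (rho*v^2/2)
dP = 0.05 * (53/0.45) * (974*2.2^2/2)
L/D = 117.77777778
rho*v^2/2 = 974*4.84/2 = 2357.08
dP = 0.05 * 117.77777778 * 2357.08
dP = 13880.6 Pa


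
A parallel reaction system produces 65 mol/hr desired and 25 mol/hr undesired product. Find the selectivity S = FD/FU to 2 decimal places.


S = desired product rate / undesired product rate
S = 65 / 25
S = 2.60


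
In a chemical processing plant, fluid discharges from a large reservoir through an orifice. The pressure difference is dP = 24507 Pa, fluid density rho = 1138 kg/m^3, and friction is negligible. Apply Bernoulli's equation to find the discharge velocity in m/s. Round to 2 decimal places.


v = sqrt(2*dP/rho)
v = sqrt(2*24507/1138)
v = sqrt(43.070299)
v = 6.56 m/s
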